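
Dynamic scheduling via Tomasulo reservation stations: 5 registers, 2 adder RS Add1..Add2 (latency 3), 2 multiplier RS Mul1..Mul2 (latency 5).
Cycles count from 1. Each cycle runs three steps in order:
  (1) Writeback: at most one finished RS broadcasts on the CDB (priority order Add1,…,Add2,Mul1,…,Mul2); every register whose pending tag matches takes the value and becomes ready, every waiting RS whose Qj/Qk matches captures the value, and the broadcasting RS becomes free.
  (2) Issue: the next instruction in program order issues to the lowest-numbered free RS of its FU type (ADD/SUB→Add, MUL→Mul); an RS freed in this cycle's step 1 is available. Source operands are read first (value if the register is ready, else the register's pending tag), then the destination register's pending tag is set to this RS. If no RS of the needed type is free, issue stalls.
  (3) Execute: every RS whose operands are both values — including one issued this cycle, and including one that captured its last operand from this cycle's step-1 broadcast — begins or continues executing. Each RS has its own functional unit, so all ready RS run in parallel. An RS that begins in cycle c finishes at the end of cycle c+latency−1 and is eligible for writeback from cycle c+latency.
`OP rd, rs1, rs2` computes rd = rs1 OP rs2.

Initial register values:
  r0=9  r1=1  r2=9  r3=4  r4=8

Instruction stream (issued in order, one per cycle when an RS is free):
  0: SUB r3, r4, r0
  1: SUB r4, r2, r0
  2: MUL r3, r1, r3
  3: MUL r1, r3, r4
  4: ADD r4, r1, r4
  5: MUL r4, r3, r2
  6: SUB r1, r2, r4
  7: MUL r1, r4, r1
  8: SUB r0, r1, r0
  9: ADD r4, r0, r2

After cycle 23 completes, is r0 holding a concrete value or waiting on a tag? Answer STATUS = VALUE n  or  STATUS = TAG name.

STATUS = TAG Add2

cycle 1: issue SUB r3<-Add1 // r0:9,r1:1,r2:9,r3:Add1,r4:8
cycle 2: issue SUB r4<-Add2 // r0:9,r1:1,r2:9,r3:Add1,r4:Add2
cycle 3: issue MUL r3<-Mul1 // r0:9,r1:1,r2:9,r3:Mul1,r4:Add2
cycle 4: CDB Add1=-1; issue MUL r1<-Mul2 // r0:9,r1:Mul2,r2:9,r3:Mul1,r4:Add2
cycle 5: CDB Add2=0; issue ADD r4<-Add1 // r0:9,r1:Mul2,r2:9,r3:Mul1,r4:Add1
cycle 6: stall // r0:9,r1:Mul2,r2:9,r3:Mul1,r4:Add1
cycle 7: stall // r0:9,r1:Mul2,r2:9,r3:Mul1,r4:Add1
cycle 8: stall // r0:9,r1:Mul2,r2:9,r3:Mul1,r4:Add1
cycle 9: CDB Mul1=-1; issue MUL r4<-Mul1 // r0:9,r1:Mul2,r2:9,r3:-1,r4:Mul1
cycle 10: issue SUB r1<-Add2 // r0:9,r1:Add2,r2:9,r3:-1,r4:Mul1
cycle 11: stall // r0:9,r1:Add2,r2:9,r3:-1,r4:Mul1
cycle 12: stall // r0:9,r1:Add2,r2:9,r3:-1,r4:Mul1
cycle 13: stall // r0:9,r1:Add2,r2:9,r3:-1,r4:Mul1
cycle 14: CDB Mul1=-9; issue MUL r1<-Mul1 // r0:9,r1:Mul1,r2:9,r3:-1,r4:-9
cycle 15: CDB Mul2=0; stall // r0:9,r1:Mul1,r2:9,r3:-1,r4:-9
cycle 16: stall // r0:9,r1:Mul1,r2:9,r3:-1,r4:-9
cycle 17: CDB Add2=18; issue SUB r0<-Add2 // r0:Add2,r1:Mul1,r2:9,r3:-1,r4:-9
cycle 18: CDB Add1=0; issue ADD r4<-Add1 // r0:Add2,r1:Mul1,r2:9,r3:-1,r4:Add1
cycle 19: - // r0:Add2,r1:Mul1,r2:9,r3:-1,r4:Add1
cycle 20: - // r0:Add2,r1:Mul1,r2:9,r3:-1,r4:Add1
cycle 21: - // r0:Add2,r1:Mul1,r2:9,r3:-1,r4:Add1
cycle 22: CDB Mul1=-162 // r0:Add2,r1:-162,r2:9,r3:-1,r4:Add1
cycle 23: - // r0:Add2,r1:-162,r2:9,r3:-1,r4:Add1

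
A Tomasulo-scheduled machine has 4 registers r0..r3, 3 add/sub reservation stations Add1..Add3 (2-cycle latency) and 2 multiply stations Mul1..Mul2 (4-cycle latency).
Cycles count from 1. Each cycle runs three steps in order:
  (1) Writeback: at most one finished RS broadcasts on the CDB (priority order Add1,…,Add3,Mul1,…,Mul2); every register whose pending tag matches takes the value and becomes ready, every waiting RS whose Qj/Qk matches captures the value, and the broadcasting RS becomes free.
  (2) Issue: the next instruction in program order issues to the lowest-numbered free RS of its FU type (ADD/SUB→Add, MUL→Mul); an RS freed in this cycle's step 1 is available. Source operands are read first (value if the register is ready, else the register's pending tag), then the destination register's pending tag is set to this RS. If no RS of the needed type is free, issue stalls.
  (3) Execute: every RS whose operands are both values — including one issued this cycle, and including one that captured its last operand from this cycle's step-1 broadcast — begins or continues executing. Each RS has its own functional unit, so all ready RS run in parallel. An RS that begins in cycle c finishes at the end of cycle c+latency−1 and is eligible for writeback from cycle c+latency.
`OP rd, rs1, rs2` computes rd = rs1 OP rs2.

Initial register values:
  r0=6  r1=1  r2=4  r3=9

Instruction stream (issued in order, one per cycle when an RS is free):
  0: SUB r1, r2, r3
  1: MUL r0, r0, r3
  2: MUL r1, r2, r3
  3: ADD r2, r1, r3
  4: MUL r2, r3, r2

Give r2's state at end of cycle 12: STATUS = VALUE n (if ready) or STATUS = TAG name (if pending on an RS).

cycle 1: issue SUB r1<-Add1 // r0:6,r1:Add1,r2:4,r3:9
cycle 2: issue MUL r0<-Mul1 // r0:Mul1,r1:Add1,r2:4,r3:9
cycle 3: CDB Add1=-5; issue MUL r1<-Mul2 // r0:Mul1,r1:Mul2,r2:4,r3:9
cycle 4: issue ADD r2<-Add1 // r0:Mul1,r1:Mul2,r2:Add1,r3:9
cycle 5: stall // r0:Mul1,r1:Mul2,r2:Add1,r3:9
cycle 6: CDB Mul1=54; issue MUL r2<-Mul1 // r0:54,r1:Mul2,r2:Mul1,r3:9
cycle 7: CDB Mul2=36 // r0:54,r1:36,r2:Mul1,r3:9
cycle 8: - // r0:54,r1:36,r2:Mul1,r3:9
cycle 9: CDB Add1=45 // r0:54,r1:36,r2:Mul1,r3:9
cycle 10: - // r0:54,r1:36,r2:Mul1,r3:9
cycle 11: - // r0:54,r1:36,r2:Mul1,r3:9
cycle 12: - // r0:54,r1:36,r2:Mul1,r3:9

STATUS = TAG Mul1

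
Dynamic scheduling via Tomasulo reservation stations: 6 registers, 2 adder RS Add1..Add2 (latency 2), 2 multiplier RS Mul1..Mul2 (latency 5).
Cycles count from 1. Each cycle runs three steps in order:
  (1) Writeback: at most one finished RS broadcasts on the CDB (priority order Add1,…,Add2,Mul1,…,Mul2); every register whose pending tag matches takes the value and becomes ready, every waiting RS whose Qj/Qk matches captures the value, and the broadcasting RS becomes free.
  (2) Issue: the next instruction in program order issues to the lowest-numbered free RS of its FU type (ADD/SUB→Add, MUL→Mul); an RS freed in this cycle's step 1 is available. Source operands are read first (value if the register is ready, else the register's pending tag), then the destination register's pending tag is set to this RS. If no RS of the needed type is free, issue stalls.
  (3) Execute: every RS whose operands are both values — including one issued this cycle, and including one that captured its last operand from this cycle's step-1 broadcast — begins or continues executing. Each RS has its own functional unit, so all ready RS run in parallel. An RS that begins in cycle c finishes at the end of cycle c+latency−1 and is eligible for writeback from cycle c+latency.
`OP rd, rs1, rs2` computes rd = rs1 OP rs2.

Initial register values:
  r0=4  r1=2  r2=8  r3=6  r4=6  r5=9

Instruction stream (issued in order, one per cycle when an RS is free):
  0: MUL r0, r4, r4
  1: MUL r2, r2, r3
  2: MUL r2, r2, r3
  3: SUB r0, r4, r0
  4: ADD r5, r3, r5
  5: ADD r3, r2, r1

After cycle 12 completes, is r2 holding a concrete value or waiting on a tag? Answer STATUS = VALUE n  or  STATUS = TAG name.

STATUS = VALUE 288

cycle 1: issue MUL r0<-Mul1 // r0:Mul1,r1:2,r2:8,r3:6,r4:6,r5:9
cycle 2: issue MUL r2<-Mul2 // r0:Mul1,r1:2,r2:Mul2,r3:6,r4:6,r5:9
cycle 3: stall // r0:Mul1,r1:2,r2:Mul2,r3:6,r4:6,r5:9
cycle 4: stall // r0:Mul1,r1:2,r2:Mul2,r3:6,r4:6,r5:9
cycle 5: stall // r0:Mul1,r1:2,r2:Mul2,r3:6,r4:6,r5:9
cycle 6: CDB Mul1=36; issue MUL r2<-Mul1 // r0:36,r1:2,r2:Mul1,r3:6,r4:6,r5:9
cycle 7: CDB Mul2=48; issue SUB r0<-Add1 // r0:Add1,r1:2,r2:Mul1,r3:6,r4:6,r5:9
cycle 8: issue ADD r5<-Add2 // r0:Add1,r1:2,r2:Mul1,r3:6,r4:6,r5:Add2
cycle 9: CDB Add1=-30; issue ADD r3<-Add1 // r0:-30,r1:2,r2:Mul1,r3:Add1,r4:6,r5:Add2
cycle 10: CDB Add2=15 // r0:-30,r1:2,r2:Mul1,r3:Add1,r4:6,r5:15
cycle 11: - // r0:-30,r1:2,r2:Mul1,r3:Add1,r4:6,r5:15
cycle 12: CDB Mul1=288 // r0:-30,r1:2,r2:288,r3:Add1,r4:6,r5:15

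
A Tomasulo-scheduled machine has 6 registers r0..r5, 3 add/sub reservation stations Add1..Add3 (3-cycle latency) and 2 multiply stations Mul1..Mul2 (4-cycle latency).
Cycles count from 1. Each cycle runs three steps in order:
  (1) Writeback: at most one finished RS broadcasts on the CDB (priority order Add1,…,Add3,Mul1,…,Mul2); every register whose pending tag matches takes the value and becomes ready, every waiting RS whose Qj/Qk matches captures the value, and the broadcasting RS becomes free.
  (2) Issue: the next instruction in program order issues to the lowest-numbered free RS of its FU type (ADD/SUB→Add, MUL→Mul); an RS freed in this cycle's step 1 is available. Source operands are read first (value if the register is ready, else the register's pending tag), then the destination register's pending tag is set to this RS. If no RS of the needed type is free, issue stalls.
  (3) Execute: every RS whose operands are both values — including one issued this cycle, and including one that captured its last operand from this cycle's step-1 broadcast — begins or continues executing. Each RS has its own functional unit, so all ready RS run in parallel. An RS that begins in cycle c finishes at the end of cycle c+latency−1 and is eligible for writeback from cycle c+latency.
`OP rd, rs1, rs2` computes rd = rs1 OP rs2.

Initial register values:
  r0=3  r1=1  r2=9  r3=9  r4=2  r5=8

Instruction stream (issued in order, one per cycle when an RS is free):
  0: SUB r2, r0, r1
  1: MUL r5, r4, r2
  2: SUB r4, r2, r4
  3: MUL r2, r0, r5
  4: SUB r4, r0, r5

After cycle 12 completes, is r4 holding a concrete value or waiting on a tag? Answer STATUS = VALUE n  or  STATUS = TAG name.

c1: issue SUB r2<-Add1 | r0:3,r1:1,r2:Add1,r3:9,r4:2,r5:8
c2: issue MUL r5<-Mul1 | r0:3,r1:1,r2:Add1,r3:9,r4:2,r5:Mul1
c3: issue SUB r4<-Add2 | r0:3,r1:1,r2:Add1,r3:9,r4:Add2,r5:Mul1
c4: CDB Add1=2; issue MUL r2<-Mul2 | r0:3,r1:1,r2:Mul2,r3:9,r4:Add2,r5:Mul1
c5: issue SUB r4<-Add1 | r0:3,r1:1,r2:Mul2,r3:9,r4:Add1,r5:Mul1
c6: - | r0:3,r1:1,r2:Mul2,r3:9,r4:Add1,r5:Mul1
c7: CDB Add2=0 | r0:3,r1:1,r2:Mul2,r3:9,r4:Add1,r5:Mul1
c8: CDB Mul1=4 | r0:3,r1:1,r2:Mul2,r3:9,r4:Add1,r5:4
c9: - | r0:3,r1:1,r2:Mul2,r3:9,r4:Add1,r5:4
c10: - | r0:3,r1:1,r2:Mul2,r3:9,r4:Add1,r5:4
c11: CDB Add1=-1 | r0:3,r1:1,r2:Mul2,r3:9,r4:-1,r5:4
c12: CDB Mul2=12 | r0:3,r1:1,r2:12,r3:9,r4:-1,r5:4

STATUS = VALUE -1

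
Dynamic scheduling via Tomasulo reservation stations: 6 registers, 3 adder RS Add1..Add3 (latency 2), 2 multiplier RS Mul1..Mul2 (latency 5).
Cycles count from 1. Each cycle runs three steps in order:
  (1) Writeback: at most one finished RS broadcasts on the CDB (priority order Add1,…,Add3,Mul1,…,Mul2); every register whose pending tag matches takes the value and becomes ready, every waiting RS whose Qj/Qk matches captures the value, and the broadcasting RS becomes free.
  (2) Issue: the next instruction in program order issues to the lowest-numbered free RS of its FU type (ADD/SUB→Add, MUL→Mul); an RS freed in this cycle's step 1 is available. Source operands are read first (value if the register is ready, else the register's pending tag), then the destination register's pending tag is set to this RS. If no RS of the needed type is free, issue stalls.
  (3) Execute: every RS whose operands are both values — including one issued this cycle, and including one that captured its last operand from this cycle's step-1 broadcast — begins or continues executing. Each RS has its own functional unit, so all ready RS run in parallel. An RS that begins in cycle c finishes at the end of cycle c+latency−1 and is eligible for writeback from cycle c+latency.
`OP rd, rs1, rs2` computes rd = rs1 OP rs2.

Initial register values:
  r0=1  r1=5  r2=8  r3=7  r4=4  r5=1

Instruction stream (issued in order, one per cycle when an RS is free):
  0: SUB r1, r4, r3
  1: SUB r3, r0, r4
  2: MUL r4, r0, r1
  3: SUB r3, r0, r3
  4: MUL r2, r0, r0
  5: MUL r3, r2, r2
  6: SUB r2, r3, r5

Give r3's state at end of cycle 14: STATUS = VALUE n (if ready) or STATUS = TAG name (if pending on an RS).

STATUS = TAG Mul1

  c1: issue SUB r1<-Add1  regs: r0:1,r1:Add1,r2:8,r3:7,r4:4,r5:1
  c2: issue SUB r3<-Add2  regs: r0:1,r1:Add1,r2:8,r3:Add2,r4:4,r5:1
  c3: CDB Add1=-3; issue MUL r4<-Mul1  regs: r0:1,r1:-3,r2:8,r3:Add2,r4:Mul1,r5:1
  c4: CDB Add2=-3; issue SUB r3<-Add1  regs: r0:1,r1:-3,r2:8,r3:Add1,r4:Mul1,r5:1
  c5: issue MUL r2<-Mul2  regs: r0:1,r1:-3,r2:Mul2,r3:Add1,r4:Mul1,r5:1
  c6: CDB Add1=4; stall  regs: r0:1,r1:-3,r2:Mul2,r3:4,r4:Mul1,r5:1
  c7: stall  regs: r0:1,r1:-3,r2:Mul2,r3:4,r4:Mul1,r5:1
  c8: CDB Mul1=-3; issue MUL r3<-Mul1  regs: r0:1,r1:-3,r2:Mul2,r3:Mul1,r4:-3,r5:1
  c9: issue SUB r2<-Add1  regs: r0:1,r1:-3,r2:Add1,r3:Mul1,r4:-3,r5:1
  c10: CDB Mul2=1  regs: r0:1,r1:-3,r2:Add1,r3:Mul1,r4:-3,r5:1
  c11: -  regs: r0:1,r1:-3,r2:Add1,r3:Mul1,r4:-3,r5:1
  c12: -  regs: r0:1,r1:-3,r2:Add1,r3:Mul1,r4:-3,r5:1
  c13: -  regs: r0:1,r1:-3,r2:Add1,r3:Mul1,r4:-3,r5:1
  c14: -  regs: r0:1,r1:-3,r2:Add1,r3:Mul1,r4:-3,r5:1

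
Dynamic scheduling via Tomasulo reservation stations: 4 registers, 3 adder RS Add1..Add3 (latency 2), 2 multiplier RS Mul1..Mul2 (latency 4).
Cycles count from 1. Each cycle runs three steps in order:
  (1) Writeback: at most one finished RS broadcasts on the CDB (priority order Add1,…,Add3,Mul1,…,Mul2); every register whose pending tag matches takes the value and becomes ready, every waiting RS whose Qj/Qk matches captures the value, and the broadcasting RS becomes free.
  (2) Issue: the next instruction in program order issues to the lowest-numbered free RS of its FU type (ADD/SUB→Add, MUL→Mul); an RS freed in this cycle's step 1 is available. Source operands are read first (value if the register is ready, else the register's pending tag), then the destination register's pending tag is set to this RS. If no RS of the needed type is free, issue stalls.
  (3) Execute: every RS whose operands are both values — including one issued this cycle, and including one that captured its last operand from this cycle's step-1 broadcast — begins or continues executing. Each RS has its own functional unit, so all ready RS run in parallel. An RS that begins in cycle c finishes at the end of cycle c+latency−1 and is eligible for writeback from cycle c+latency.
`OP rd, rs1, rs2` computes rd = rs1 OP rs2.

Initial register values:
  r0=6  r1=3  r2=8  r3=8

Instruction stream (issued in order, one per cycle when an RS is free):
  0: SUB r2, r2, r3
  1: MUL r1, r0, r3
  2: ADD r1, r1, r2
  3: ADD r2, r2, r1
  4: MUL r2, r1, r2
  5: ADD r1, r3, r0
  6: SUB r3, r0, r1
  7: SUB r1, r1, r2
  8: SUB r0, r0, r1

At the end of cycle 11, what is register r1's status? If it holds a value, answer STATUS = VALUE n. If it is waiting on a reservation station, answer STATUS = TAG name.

cycle 1: issue SUB r2<-Add1 // r0:6,r1:3,r2:Add1,r3:8
cycle 2: issue MUL r1<-Mul1 // r0:6,r1:Mul1,r2:Add1,r3:8
cycle 3: CDB Add1=0; issue ADD r1<-Add1 // r0:6,r1:Add1,r2:0,r3:8
cycle 4: issue ADD r2<-Add2 // r0:6,r1:Add1,r2:Add2,r3:8
cycle 5: issue MUL r2<-Mul2 // r0:6,r1:Add1,r2:Mul2,r3:8
cycle 6: CDB Mul1=48; issue ADD r1<-Add3 // r0:6,r1:Add3,r2:Mul2,r3:8
cycle 7: stall // r0:6,r1:Add3,r2:Mul2,r3:8
cycle 8: CDB Add1=48; issue SUB r3<-Add1 // r0:6,r1:Add3,r2:Mul2,r3:Add1
cycle 9: CDB Add3=14; issue SUB r1<-Add3 // r0:6,r1:Add3,r2:Mul2,r3:Add1
cycle 10: CDB Add2=48; issue SUB r0<-Add2 // r0:Add2,r1:Add3,r2:Mul2,r3:Add1
cycle 11: CDB Add1=-8 // r0:Add2,r1:Add3,r2:Mul2,r3:-8

STATUS = TAG Add3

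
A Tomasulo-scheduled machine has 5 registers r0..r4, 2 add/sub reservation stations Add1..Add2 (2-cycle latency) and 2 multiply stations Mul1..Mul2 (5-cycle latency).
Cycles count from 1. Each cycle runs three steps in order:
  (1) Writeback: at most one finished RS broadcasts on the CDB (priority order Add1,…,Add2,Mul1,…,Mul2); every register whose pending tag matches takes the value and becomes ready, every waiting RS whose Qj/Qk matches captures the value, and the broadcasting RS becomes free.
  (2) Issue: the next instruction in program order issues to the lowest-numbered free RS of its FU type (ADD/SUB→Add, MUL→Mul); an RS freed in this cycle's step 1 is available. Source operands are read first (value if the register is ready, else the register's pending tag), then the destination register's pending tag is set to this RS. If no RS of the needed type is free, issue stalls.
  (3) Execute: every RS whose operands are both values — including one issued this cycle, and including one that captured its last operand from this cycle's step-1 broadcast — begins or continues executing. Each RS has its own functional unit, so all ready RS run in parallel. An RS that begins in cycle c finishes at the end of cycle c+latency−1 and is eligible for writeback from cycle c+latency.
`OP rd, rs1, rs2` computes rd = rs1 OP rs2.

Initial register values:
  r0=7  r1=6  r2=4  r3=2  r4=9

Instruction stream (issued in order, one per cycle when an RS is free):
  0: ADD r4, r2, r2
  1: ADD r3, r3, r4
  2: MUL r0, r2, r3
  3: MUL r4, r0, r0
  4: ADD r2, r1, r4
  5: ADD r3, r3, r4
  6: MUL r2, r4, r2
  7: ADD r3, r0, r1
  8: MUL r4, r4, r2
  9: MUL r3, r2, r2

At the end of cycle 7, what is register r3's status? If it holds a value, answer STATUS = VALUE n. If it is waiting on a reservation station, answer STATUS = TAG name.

STATUS = TAG Add2

  c1: issue ADD r4<-Add1  regs: r0:7,r1:6,r2:4,r3:2,r4:Add1
  c2: issue ADD r3<-Add2  regs: r0:7,r1:6,r2:4,r3:Add2,r4:Add1
  c3: CDB Add1=8; issue MUL r0<-Mul1  regs: r0:Mul1,r1:6,r2:4,r3:Add2,r4:8
  c4: issue MUL r4<-Mul2  regs: r0:Mul1,r1:6,r2:4,r3:Add2,r4:Mul2
  c5: CDB Add2=10; issue ADD r2<-Add1  regs: r0:Mul1,r1:6,r2:Add1,r3:10,r4:Mul2
  c6: issue ADD r3<-Add2  regs: r0:Mul1,r1:6,r2:Add1,r3:Add2,r4:Mul2
  c7: stall  regs: r0:Mul1,r1:6,r2:Add1,r3:Add2,r4:Mul2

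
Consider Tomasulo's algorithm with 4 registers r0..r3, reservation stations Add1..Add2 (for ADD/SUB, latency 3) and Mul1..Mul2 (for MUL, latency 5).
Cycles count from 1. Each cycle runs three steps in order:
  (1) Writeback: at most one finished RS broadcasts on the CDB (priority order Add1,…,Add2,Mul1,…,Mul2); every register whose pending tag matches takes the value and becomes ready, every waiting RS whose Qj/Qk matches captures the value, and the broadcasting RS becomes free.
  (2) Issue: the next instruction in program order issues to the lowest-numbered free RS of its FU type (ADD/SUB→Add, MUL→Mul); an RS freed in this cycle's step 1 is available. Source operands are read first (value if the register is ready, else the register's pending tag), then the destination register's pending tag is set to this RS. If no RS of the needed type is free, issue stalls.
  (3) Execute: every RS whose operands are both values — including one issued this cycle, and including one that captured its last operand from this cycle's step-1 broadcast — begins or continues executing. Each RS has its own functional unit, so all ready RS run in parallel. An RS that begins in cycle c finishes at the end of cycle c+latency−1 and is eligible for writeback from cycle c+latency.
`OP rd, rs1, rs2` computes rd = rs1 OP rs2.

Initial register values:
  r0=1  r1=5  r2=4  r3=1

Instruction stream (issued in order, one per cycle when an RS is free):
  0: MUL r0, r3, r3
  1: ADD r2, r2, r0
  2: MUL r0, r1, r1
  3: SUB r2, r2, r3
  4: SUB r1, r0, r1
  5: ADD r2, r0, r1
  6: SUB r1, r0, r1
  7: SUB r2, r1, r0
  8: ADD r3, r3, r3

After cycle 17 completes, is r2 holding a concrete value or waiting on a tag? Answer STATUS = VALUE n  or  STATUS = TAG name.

c1: issue MUL r0<-Mul1 | r0:Mul1,r1:5,r2:4,r3:1
c2: issue ADD r2<-Add1 | r0:Mul1,r1:5,r2:Add1,r3:1
c3: issue MUL r0<-Mul2 | r0:Mul2,r1:5,r2:Add1,r3:1
c4: issue SUB r2<-Add2 | r0:Mul2,r1:5,r2:Add2,r3:1
c5: stall | r0:Mul2,r1:5,r2:Add2,r3:1
c6: CDB Mul1=1; stall | r0:Mul2,r1:5,r2:Add2,r3:1
c7: stall | r0:Mul2,r1:5,r2:Add2,r3:1
c8: CDB Mul2=25; stall | r0:25,r1:5,r2:Add2,r3:1
c9: CDB Add1=5; issue SUB r1<-Add1 | r0:25,r1:Add1,r2:Add2,r3:1
c10: stall | r0:25,r1:Add1,r2:Add2,r3:1
c11: stall | r0:25,r1:Add1,r2:Add2,r3:1
c12: CDB Add1=20; issue ADD r2<-Add1 | r0:25,r1:20,r2:Add1,r3:1
c13: CDB Add2=4; issue SUB r1<-Add2 | r0:25,r1:Add2,r2:Add1,r3:1
c14: stall | r0:25,r1:Add2,r2:Add1,r3:1
c15: CDB Add1=45; issue SUB r2<-Add1 | r0:25,r1:Add2,r2:Add1,r3:1
c16: CDB Add2=5; issue ADD r3<-Add2 | r0:25,r1:5,r2:Add1,r3:Add2
c17: - | r0:25,r1:5,r2:Add1,r3:Add2

STATUS = TAG Add1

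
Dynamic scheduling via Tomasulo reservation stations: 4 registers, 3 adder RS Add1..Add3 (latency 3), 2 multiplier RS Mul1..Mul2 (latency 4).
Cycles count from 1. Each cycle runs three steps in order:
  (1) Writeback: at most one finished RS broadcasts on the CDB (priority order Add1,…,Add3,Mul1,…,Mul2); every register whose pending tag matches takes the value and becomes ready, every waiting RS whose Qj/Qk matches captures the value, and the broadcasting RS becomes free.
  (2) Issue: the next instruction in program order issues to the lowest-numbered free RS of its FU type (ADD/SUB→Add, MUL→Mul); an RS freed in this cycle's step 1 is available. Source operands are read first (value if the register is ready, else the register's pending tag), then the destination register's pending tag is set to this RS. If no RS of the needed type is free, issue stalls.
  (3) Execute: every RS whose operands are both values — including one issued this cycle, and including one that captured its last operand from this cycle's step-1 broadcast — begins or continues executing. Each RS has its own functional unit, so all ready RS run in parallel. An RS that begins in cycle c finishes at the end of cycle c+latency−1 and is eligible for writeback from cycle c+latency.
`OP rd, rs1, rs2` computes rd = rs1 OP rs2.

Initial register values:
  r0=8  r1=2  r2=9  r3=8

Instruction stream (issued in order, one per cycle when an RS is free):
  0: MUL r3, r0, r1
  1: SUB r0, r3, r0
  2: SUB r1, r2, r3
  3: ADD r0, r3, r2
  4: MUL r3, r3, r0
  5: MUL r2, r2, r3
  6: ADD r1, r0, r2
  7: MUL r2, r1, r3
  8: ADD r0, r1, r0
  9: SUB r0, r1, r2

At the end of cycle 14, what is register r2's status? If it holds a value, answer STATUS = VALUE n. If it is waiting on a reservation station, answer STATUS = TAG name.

cycle 1: issue MUL r3<-Mul1 // r0:8,r1:2,r2:9,r3:Mul1
cycle 2: issue SUB r0<-Add1 // r0:Add1,r1:2,r2:9,r3:Mul1
cycle 3: issue SUB r1<-Add2 // r0:Add1,r1:Add2,r2:9,r3:Mul1
cycle 4: issue ADD r0<-Add3 // r0:Add3,r1:Add2,r2:9,r3:Mul1
cycle 5: CDB Mul1=16; issue MUL r3<-Mul1 // r0:Add3,r1:Add2,r2:9,r3:Mul1
cycle 6: issue MUL r2<-Mul2 // r0:Add3,r1:Add2,r2:Mul2,r3:Mul1
cycle 7: stall // r0:Add3,r1:Add2,r2:Mul2,r3:Mul1
cycle 8: CDB Add1=8; issue ADD r1<-Add1 // r0:Add3,r1:Add1,r2:Mul2,r3:Mul1
cycle 9: CDB Add2=-7; stall // r0:Add3,r1:Add1,r2:Mul2,r3:Mul1
cycle 10: CDB Add3=25; stall // r0:25,r1:Add1,r2:Mul2,r3:Mul1
cycle 11: stall // r0:25,r1:Add1,r2:Mul2,r3:Mul1
cycle 12: stall // r0:25,r1:Add1,r2:Mul2,r3:Mul1
cycle 13: stall // r0:25,r1:Add1,r2:Mul2,r3:Mul1
cycle 14: CDB Mul1=400; issue MUL r2<-Mul1 // r0:25,r1:Add1,r2:Mul1,r3:400

STATUS = TAG Mul1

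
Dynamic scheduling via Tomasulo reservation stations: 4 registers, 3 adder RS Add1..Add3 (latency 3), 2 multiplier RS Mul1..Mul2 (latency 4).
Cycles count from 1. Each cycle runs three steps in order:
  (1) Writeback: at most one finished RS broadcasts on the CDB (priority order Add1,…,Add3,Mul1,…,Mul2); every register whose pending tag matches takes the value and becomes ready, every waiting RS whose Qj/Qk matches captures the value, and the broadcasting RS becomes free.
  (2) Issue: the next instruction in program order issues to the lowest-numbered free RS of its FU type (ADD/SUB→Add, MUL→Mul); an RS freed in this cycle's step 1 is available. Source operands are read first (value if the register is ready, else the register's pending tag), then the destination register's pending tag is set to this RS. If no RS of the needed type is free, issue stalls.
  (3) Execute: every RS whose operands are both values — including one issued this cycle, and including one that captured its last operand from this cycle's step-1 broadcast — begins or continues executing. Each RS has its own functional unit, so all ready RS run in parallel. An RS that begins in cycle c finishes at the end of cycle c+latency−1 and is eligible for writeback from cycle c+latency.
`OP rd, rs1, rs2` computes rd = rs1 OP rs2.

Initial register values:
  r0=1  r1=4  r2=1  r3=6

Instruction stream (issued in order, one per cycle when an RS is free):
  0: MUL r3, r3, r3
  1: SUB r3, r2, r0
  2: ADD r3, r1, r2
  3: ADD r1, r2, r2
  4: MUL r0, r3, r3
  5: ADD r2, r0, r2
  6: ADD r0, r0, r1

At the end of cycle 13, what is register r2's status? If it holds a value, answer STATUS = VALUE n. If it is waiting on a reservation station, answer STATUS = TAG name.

cycle 1: issue MUL r3<-Mul1 // r0:1,r1:4,r2:1,r3:Mul1
cycle 2: issue SUB r3<-Add1 // r0:1,r1:4,r2:1,r3:Add1
cycle 3: issue ADD r3<-Add2 // r0:1,r1:4,r2:1,r3:Add2
cycle 4: issue ADD r1<-Add3 // r0:1,r1:Add3,r2:1,r3:Add2
cycle 5: CDB Add1=0; issue MUL r0<-Mul2 // r0:Mul2,r1:Add3,r2:1,r3:Add2
cycle 6: CDB Add2=5; issue ADD r2<-Add1 // r0:Mul2,r1:Add3,r2:Add1,r3:5
cycle 7: CDB Add3=2; issue ADD r0<-Add2 // r0:Add2,r1:2,r2:Add1,r3:5
cycle 8: CDB Mul1=36 // r0:Add2,r1:2,r2:Add1,r3:5
cycle 9: - // r0:Add2,r1:2,r2:Add1,r3:5
cycle 10: CDB Mul2=25 // r0:Add2,r1:2,r2:Add1,r3:5
cycle 11: - // r0:Add2,r1:2,r2:Add1,r3:5
cycle 12: - // r0:Add2,r1:2,r2:Add1,r3:5
cycle 13: CDB Add1=26 // r0:Add2,r1:2,r2:26,r3:5

STATUS = VALUE 26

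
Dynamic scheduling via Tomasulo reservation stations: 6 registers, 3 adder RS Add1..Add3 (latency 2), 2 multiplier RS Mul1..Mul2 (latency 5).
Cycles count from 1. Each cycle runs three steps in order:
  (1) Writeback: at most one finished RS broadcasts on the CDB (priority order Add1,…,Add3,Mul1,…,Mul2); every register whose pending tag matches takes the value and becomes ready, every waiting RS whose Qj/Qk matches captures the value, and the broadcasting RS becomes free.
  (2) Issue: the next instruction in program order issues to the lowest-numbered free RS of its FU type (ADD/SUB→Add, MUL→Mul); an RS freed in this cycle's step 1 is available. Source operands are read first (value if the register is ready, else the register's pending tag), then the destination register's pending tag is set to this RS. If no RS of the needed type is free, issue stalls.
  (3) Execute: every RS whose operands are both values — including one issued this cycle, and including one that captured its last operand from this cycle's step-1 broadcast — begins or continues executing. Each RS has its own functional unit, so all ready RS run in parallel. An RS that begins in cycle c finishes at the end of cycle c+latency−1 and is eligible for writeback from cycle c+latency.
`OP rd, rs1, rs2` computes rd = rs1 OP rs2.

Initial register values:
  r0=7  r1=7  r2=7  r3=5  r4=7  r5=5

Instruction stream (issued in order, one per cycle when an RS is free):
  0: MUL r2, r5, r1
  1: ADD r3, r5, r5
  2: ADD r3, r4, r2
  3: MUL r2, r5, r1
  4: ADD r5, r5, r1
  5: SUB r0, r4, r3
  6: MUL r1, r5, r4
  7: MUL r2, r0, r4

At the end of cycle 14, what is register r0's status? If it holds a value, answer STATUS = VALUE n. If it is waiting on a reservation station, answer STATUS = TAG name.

c1: issue MUL r2<-Mul1 | r0:7,r1:7,r2:Mul1,r3:5,r4:7,r5:5
c2: issue ADD r3<-Add1 | r0:7,r1:7,r2:Mul1,r3:Add1,r4:7,r5:5
c3: issue ADD r3<-Add2 | r0:7,r1:7,r2:Mul1,r3:Add2,r4:7,r5:5
c4: CDB Add1=10; issue MUL r2<-Mul2 | r0:7,r1:7,r2:Mul2,r3:Add2,r4:7,r5:5
c5: issue ADD r5<-Add1 | r0:7,r1:7,r2:Mul2,r3:Add2,r4:7,r5:Add1
c6: CDB Mul1=35; issue SUB r0<-Add3 | r0:Add3,r1:7,r2:Mul2,r3:Add2,r4:7,r5:Add1
c7: CDB Add1=12; issue MUL r1<-Mul1 | r0:Add3,r1:Mul1,r2:Mul2,r3:Add2,r4:7,r5:12
c8: CDB Add2=42; stall | r0:Add3,r1:Mul1,r2:Mul2,r3:42,r4:7,r5:12
c9: CDB Mul2=35; issue MUL r2<-Mul2 | r0:Add3,r1:Mul1,r2:Mul2,r3:42,r4:7,r5:12
c10: CDB Add3=-35 | r0:-35,r1:Mul1,r2:Mul2,r3:42,r4:7,r5:12
c11: - | r0:-35,r1:Mul1,r2:Mul2,r3:42,r4:7,r5:12
c12: CDB Mul1=84 | r0:-35,r1:84,r2:Mul2,r3:42,r4:7,r5:12
c13: - | r0:-35,r1:84,r2:Mul2,r3:42,r4:7,r5:12
c14: - | r0:-35,r1:84,r2:Mul2,r3:42,r4:7,r5:12

STATUS = VALUE -35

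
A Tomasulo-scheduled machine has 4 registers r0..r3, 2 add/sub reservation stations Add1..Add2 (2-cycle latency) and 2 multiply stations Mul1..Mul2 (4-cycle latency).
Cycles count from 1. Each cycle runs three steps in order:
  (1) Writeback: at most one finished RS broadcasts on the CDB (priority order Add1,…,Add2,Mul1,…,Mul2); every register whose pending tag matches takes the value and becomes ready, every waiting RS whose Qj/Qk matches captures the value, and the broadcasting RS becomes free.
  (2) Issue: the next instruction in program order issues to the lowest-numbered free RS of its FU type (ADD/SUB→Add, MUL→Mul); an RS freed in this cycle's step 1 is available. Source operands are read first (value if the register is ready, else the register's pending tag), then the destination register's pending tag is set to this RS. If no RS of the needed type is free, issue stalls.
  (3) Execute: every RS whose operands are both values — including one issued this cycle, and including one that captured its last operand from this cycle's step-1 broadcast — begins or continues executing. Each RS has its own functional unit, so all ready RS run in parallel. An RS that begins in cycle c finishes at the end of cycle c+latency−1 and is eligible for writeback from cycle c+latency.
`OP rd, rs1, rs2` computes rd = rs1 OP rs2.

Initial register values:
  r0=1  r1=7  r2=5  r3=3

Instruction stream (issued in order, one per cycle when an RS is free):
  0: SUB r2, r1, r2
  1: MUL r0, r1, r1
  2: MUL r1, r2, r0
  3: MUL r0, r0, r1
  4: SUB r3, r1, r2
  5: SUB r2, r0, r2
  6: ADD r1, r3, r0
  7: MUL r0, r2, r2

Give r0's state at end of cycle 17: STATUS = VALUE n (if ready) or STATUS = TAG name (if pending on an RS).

STATUS = TAG Mul2

  c1: issue SUB r2<-Add1  regs: r0:1,r1:7,r2:Add1,r3:3
  c2: issue MUL r0<-Mul1  regs: r0:Mul1,r1:7,r2:Add1,r3:3
  c3: CDB Add1=2; issue MUL r1<-Mul2  regs: r0:Mul1,r1:Mul2,r2:2,r3:3
  c4: stall  regs: r0:Mul1,r1:Mul2,r2:2,r3:3
  c5: stall  regs: r0:Mul1,r1:Mul2,r2:2,r3:3
  c6: CDB Mul1=49; issue MUL r0<-Mul1  regs: r0:Mul1,r1:Mul2,r2:2,r3:3
  c7: issue SUB r3<-Add1  regs: r0:Mul1,r1:Mul2,r2:2,r3:Add1
  c8: issue SUB r2<-Add2  regs: r0:Mul1,r1:Mul2,r2:Add2,r3:Add1
  c9: stall  regs: r0:Mul1,r1:Mul2,r2:Add2,r3:Add1
  c10: CDB Mul2=98; stall  regs: r0:Mul1,r1:98,r2:Add2,r3:Add1
  c11: stall  regs: r0:Mul1,r1:98,r2:Add2,r3:Add1
  c12: CDB Add1=96; issue ADD r1<-Add1  regs: r0:Mul1,r1:Add1,r2:Add2,r3:96
  c13: issue MUL r0<-Mul2  regs: r0:Mul2,r1:Add1,r2:Add2,r3:96
  c14: CDB Mul1=4802  regs: r0:Mul2,r1:Add1,r2:Add2,r3:96
  c15: -  regs: r0:Mul2,r1:Add1,r2:Add2,r3:96
  c16: CDB Add1=4898  regs: r0:Mul2,r1:4898,r2:Add2,r3:96
  c17: CDB Add2=4800  regs: r0:Mul2,r1:4898,r2:4800,r3:96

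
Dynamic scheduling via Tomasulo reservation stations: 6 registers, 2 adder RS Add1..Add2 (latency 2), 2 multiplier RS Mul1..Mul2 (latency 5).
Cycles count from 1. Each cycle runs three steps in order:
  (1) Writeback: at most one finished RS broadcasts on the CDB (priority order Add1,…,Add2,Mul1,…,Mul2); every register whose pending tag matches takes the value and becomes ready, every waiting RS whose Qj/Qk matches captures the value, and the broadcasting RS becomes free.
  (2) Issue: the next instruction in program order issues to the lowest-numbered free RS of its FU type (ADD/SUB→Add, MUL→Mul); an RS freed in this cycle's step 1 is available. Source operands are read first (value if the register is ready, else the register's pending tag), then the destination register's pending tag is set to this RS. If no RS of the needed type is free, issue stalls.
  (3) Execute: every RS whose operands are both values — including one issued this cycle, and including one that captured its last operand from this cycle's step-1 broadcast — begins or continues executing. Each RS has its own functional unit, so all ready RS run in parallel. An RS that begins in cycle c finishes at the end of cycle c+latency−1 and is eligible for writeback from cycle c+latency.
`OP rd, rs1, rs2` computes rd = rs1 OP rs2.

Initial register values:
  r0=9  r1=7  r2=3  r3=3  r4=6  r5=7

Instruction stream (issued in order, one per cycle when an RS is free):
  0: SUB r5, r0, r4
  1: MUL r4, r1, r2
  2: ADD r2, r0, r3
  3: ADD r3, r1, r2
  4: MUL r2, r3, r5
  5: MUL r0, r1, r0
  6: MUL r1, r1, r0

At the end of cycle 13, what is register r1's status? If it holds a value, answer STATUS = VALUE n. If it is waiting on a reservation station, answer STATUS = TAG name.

STATUS = TAG Mul2

c1: issue SUB r5<-Add1 | r0:9,r1:7,r2:3,r3:3,r4:6,r5:Add1
c2: issue MUL r4<-Mul1 | r0:9,r1:7,r2:3,r3:3,r4:Mul1,r5:Add1
c3: CDB Add1=3; issue ADD r2<-Add1 | r0:9,r1:7,r2:Add1,r3:3,r4:Mul1,r5:3
c4: issue ADD r3<-Add2 | r0:9,r1:7,r2:Add1,r3:Add2,r4:Mul1,r5:3
c5: CDB Add1=12; issue MUL r2<-Mul2 | r0:9,r1:7,r2:Mul2,r3:Add2,r4:Mul1,r5:3
c6: stall | r0:9,r1:7,r2:Mul2,r3:Add2,r4:Mul1,r5:3
c7: CDB Add2=19; stall | r0:9,r1:7,r2:Mul2,r3:19,r4:Mul1,r5:3
c8: CDB Mul1=21; issue MUL r0<-Mul1 | r0:Mul1,r1:7,r2:Mul2,r3:19,r4:21,r5:3
c9: stall | r0:Mul1,r1:7,r2:Mul2,r3:19,r4:21,r5:3
c10: stall | r0:Mul1,r1:7,r2:Mul2,r3:19,r4:21,r5:3
c11: stall | r0:Mul1,r1:7,r2:Mul2,r3:19,r4:21,r5:3
c12: CDB Mul2=57; issue MUL r1<-Mul2 | r0:Mul1,r1:Mul2,r2:57,r3:19,r4:21,r5:3
c13: CDB Mul1=63 | r0:63,r1:Mul2,r2:57,r3:19,r4:21,r5:3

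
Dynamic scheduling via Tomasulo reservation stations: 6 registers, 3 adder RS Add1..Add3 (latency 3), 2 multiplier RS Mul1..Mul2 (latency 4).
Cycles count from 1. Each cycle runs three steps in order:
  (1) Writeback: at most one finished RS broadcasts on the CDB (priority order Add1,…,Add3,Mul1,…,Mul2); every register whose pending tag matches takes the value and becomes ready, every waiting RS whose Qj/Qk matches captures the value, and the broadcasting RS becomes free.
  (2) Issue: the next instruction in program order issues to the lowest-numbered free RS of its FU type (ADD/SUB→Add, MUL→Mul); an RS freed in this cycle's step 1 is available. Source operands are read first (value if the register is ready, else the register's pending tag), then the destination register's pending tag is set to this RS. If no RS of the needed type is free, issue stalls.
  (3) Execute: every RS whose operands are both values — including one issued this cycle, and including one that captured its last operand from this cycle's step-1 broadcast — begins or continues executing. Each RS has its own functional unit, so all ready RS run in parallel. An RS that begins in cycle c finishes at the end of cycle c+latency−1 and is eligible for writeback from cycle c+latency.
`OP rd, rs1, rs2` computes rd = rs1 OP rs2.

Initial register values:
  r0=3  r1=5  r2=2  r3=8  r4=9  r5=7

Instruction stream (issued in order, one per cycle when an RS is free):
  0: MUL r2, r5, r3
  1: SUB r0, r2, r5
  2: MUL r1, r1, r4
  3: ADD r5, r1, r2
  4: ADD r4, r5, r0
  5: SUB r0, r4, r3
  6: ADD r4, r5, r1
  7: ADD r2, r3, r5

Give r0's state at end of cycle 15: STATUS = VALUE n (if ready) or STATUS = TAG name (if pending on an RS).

STATUS = TAG Add1

c1: issue MUL r2<-Mul1 | r0:3,r1:5,r2:Mul1,r3:8,r4:9,r5:7
c2: issue SUB r0<-Add1 | r0:Add1,r1:5,r2:Mul1,r3:8,r4:9,r5:7
c3: issue MUL r1<-Mul2 | r0:Add1,r1:Mul2,r2:Mul1,r3:8,r4:9,r5:7
c4: issue ADD r5<-Add2 | r0:Add1,r1:Mul2,r2:Mul1,r3:8,r4:9,r5:Add2
c5: CDB Mul1=56; issue ADD r4<-Add3 | r0:Add1,r1:Mul2,r2:56,r3:8,r4:Add3,r5:Add2
c6: stall | r0:Add1,r1:Mul2,r2:56,r3:8,r4:Add3,r5:Add2
c7: CDB Mul2=45; stall | r0:Add1,r1:45,r2:56,r3:8,r4:Add3,r5:Add2
c8: CDB Add1=49; issue SUB r0<-Add1 | r0:Add1,r1:45,r2:56,r3:8,r4:Add3,r5:Add2
c9: stall | r0:Add1,r1:45,r2:56,r3:8,r4:Add3,r5:Add2
c10: CDB Add2=101; issue ADD r4<-Add2 | r0:Add1,r1:45,r2:56,r3:8,r4:Add2,r5:101
c11: stall | r0:Add1,r1:45,r2:56,r3:8,r4:Add2,r5:101
c12: stall | r0:Add1,r1:45,r2:56,r3:8,r4:Add2,r5:101
c13: CDB Add2=146; issue ADD r2<-Add2 | r0:Add1,r1:45,r2:Add2,r3:8,r4:146,r5:101
c14: CDB Add3=150 | r0:Add1,r1:45,r2:Add2,r3:8,r4:146,r5:101
c15: - | r0:Add1,r1:45,r2:Add2,r3:8,r4:146,r5:101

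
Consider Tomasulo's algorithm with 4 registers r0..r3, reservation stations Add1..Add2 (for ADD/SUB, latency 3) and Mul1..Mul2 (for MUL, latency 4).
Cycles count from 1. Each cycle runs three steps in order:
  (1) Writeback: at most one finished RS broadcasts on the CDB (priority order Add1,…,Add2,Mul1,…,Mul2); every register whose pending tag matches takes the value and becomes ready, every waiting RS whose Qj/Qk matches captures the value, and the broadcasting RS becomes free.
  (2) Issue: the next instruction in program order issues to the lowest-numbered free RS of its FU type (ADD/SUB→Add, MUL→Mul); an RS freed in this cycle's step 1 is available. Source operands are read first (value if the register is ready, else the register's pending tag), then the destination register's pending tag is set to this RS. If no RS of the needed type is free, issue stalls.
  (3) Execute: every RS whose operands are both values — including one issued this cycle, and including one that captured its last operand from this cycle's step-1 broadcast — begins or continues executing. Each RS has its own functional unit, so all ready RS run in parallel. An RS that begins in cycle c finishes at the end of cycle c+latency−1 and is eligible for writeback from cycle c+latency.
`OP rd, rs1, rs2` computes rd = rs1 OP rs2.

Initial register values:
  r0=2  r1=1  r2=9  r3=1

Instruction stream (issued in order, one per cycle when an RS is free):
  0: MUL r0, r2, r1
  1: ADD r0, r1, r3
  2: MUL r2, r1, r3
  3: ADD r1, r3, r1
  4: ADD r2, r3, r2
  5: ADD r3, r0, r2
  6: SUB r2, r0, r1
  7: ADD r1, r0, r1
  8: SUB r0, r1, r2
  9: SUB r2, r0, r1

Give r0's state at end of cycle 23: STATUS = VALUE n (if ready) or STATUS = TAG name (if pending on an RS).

STATUS = VALUE 4

  c1: issue MUL r0<-Mul1  regs: r0:Mul1,r1:1,r2:9,r3:1
  c2: issue ADD r0<-Add1  regs: r0:Add1,r1:1,r2:9,r3:1
  c3: issue MUL r2<-Mul2  regs: r0:Add1,r1:1,r2:Mul2,r3:1
  c4: issue ADD r1<-Add2  regs: r0:Add1,r1:Add2,r2:Mul2,r3:1
  c5: CDB Add1=2; issue ADD r2<-Add1  regs: r0:2,r1:Add2,r2:Add1,r3:1
  c6: CDB Mul1=9; stall  regs: r0:2,r1:Add2,r2:Add1,r3:1
  c7: CDB Add2=2; issue ADD r3<-Add2  regs: r0:2,r1:2,r2:Add1,r3:Add2
  c8: CDB Mul2=1; stall  regs: r0:2,r1:2,r2:Add1,r3:Add2
  c9: stall  regs: r0:2,r1:2,r2:Add1,r3:Add2
  c10: stall  regs: r0:2,r1:2,r2:Add1,r3:Add2
  c11: CDB Add1=2; issue SUB r2<-Add1  regs: r0:2,r1:2,r2:Add1,r3:Add2
  c12: stall  regs: r0:2,r1:2,r2:Add1,r3:Add2
  c13: stall  regs: r0:2,r1:2,r2:Add1,r3:Add2
  c14: CDB Add1=0; issue ADD r1<-Add1  regs: r0:2,r1:Add1,r2:0,r3:Add2
  c15: CDB Add2=4; issue SUB r0<-Add2  regs: r0:Add2,r1:Add1,r2:0,r3:4
  c16: stall  regs: r0:Add2,r1:Add1,r2:0,r3:4
  c17: CDB Add1=4; issue SUB r2<-Add1  regs: r0:Add2,r1:4,r2:Add1,r3:4
  c18: -  regs: r0:Add2,r1:4,r2:Add1,r3:4
  c19: -  regs: r0:Add2,r1:4,r2:Add1,r3:4
  c20: CDB Add2=4  regs: r0:4,r1:4,r2:Add1,r3:4
  c21: -  regs: r0:4,r1:4,r2:Add1,r3:4
  c22: -  regs: r0:4,r1:4,r2:Add1,r3:4
  c23: CDB Add1=0  regs: r0:4,r1:4,r2:0,r3:4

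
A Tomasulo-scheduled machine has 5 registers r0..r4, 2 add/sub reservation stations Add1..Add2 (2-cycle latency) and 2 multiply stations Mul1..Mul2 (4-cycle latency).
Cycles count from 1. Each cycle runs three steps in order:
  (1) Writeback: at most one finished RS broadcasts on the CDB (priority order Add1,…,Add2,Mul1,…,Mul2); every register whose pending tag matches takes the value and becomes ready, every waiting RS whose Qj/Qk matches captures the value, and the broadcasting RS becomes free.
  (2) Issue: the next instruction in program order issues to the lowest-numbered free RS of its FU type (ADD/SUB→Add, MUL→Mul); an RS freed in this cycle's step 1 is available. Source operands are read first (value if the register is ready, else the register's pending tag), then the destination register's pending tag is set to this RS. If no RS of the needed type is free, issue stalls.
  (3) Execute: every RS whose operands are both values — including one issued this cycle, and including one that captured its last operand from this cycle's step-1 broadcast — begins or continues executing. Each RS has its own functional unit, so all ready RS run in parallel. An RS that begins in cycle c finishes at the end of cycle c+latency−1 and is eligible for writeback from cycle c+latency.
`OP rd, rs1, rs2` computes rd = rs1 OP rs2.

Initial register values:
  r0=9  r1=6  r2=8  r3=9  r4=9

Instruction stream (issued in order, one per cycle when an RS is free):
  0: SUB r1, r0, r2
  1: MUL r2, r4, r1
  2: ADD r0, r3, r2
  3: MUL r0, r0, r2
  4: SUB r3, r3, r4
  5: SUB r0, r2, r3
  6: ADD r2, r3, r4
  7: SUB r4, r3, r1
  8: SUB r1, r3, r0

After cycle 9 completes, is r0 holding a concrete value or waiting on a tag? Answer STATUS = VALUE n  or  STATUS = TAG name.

STATUS = TAG Add2

  c1: issue SUB r1<-Add1  regs: r0:9,r1:Add1,r2:8,r3:9,r4:9
  c2: issue MUL r2<-Mul1  regs: r0:9,r1:Add1,r2:Mul1,r3:9,r4:9
  c3: CDB Add1=1; issue ADD r0<-Add1  regs: r0:Add1,r1:1,r2:Mul1,r3:9,r4:9
  c4: issue MUL r0<-Mul2  regs: r0:Mul2,r1:1,r2:Mul1,r3:9,r4:9
  c5: issue SUB r3<-Add2  regs: r0:Mul2,r1:1,r2:Mul1,r3:Add2,r4:9
  c6: stall  regs: r0:Mul2,r1:1,r2:Mul1,r3:Add2,r4:9
  c7: CDB Add2=0; issue SUB r0<-Add2  regs: r0:Add2,r1:1,r2:Mul1,r3:0,r4:9
  c8: CDB Mul1=9; stall  regs: r0:Add2,r1:1,r2:9,r3:0,r4:9
  c9: stall  regs: r0:Add2,r1:1,r2:9,r3:0,r4:9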